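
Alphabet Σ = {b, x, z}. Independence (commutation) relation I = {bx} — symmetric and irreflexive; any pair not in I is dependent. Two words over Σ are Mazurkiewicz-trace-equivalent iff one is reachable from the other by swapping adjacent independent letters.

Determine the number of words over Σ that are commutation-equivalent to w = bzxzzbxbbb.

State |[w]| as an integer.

#0=b has no predecessor
#1=z depends on [0:b]
#2=x depends on [1:z]
#3=z depends on [2:x]
#4=z depends on [3:z]
#5=b depends on [4:z]
#6=x depends on [4:z]
#7=b depends on [5:b]
#8=b depends on [7:b]
#9=b depends on [8:b]
sources: [0:b]
N(rest) = Σ N(rest − s) over sources s of rest; N(one piece) = 1:
  size 1 → [6]=1  [9]=1
  size 2 → [6,9]=2  [8,9]=1
  size 3 → [6,8,9]=3  [7,8,9]=1
  size 4 → [5,7,8,9]=1  [6,7,8,9]=4
  size 5 → [5,6,7,8,9]=5
  size 6 → [4,5,6,7,8,9]=5
  size 7 → [3,4,5,6,7,8,9]=5
  size 8 → [2,3,4,5,6,7,8,9]=5
  first=0(b) contributes 5

5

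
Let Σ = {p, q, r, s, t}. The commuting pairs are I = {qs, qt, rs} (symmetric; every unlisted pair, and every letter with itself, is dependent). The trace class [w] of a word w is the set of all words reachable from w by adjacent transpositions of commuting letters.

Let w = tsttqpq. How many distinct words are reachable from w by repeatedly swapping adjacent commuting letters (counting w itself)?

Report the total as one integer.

#0=t has no predecessor
#1=s depends on [0:t]
#2=t depends on [1:s]
#3=t depends on [2:t]
#4=q has no predecessor
#5=p depends on [3:t, 4:q]
#6=q depends on [5:p]
sources: [0:t, 4:q]
N(rest) = Σ N(rest − s) over sources s of rest; N(one piece) = 1:
  size 1 → [6]=1
  size 2 → [5,6]=1
  size 3 → [3,5,6]=1  [4,5,6]=1
  size 4 → [2,3,5,6]=1  [3,4,5,6]=2
  size 5 → [1,2,3,5,6]=1  [2,3,4,5,6]=3
  first=0(t) contributes 4
  first=4(q) contributes 1
|[w]| = 5

5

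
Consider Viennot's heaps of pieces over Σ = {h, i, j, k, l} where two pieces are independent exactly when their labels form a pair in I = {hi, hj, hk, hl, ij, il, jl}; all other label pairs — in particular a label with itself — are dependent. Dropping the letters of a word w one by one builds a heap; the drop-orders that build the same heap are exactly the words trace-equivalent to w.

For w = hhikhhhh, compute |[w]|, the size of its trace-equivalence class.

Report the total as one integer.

piece 0:h — minimal
piece 1:h rests on {0:h}
piece 2:i — minimal
piece 3:k rests on {2:i}
piece 4:h rests on {1:h}
piece 5:h rests on {4:h}
piece 6:h rests on {5:h}
piece 7:h rests on {6:h}
minimal pieces: {0:h, 2:i}
ways to finish when only these pieces remain (= sum over removing one remaining piece with nothing left below it):
  1 left: {3}→1  {7}→1
  2 left: {2,3}→1  {3,7}→2  {6,7}→1
  3 left: {2,3,7}→3  {3,6,7}→3  {5,6,7}→1
  4 left: {2,3,6,7}→6  {3,5,6,7}→4  {4,5,6,7}→1
  5 left: {1,4,5,6,7}→1  {2,3,5,6,7}→10  {3,4,5,6,7}→5
  6 left: {0,1,4,5,6,7}→1  {1,3,4,5,6,7}→6  {2,3,4,5,6,7}→15
  placing 0:h first → 21 extensions
  placing 2:i first → 7 extensions
total linear extensions = 28

28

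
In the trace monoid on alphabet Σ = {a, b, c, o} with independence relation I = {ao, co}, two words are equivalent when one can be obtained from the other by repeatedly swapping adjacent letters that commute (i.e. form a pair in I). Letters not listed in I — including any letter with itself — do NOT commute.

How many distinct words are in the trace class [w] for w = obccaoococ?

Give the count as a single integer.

drop 0:o onto floor
drop 1:b onto {0:o}
drop 2:c onto {1:b}
drop 3:c onto {2:c}
drop 4:a onto {3:c}
drop 5:o onto {1:b}
drop 6:o onto {5:o}
drop 7:c onto {4:a}
drop 8:o onto {6:o}
drop 9:c onto {7:c}
ground layer = {0:o}
drop-orders for the pieces not yet dropped (sum over which currently-grounded one goes next):
  1 to go: {8} 1  {9} 1
  2 to go: {6,8} 1  {7,9} 1  {8,9} 2
  3 to go: {4,7,9} 1  {5,6,8} 1  {6,8,9} 3  {7,8,9} 3
  4 to go: {3,4,7,9} 1  {4,7,8,9} 4  {5,6,8,9} 4  {6,7,8,9} 6
  5 to go: {2,3,4,7,9} 1  {3,4,7,8,9} 5  {4,6,7,8,9} 10  {5,6,7,8,9} 10
  6 to go: {2,3,4,7,8,9} 6  {3,4,6,7,8,9} 15  {4,5,6,7,8,9} 20
  7 to go: {2,3,4,6,7,8,9} 21  {3,4,5,6,7,8,9} 35
  8 to go: {2,3,4,5,6,7,8,9} 56
  if 0:o drops first: 56 orders

56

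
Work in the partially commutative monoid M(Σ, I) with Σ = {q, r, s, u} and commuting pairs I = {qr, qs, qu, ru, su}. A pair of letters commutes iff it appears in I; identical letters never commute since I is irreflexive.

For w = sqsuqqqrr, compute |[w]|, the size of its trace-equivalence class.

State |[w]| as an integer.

630

drop 0:s onto floor
drop 1:q onto floor
drop 2:s onto {0:s}
drop 3:u onto floor
drop 4:q onto {1:q}
drop 5:q onto {4:q}
drop 6:q onto {5:q}
drop 7:r onto {2:s}
drop 8:r onto {7:r}
ground layer = {0:s, 1:q, 3:u}
drop-orders for the pieces not yet dropped (sum over which currently-grounded one goes next):
  1 to go: {3} 1  {6} 1  {8} 1
  2 to go: {3,6} 2  {3,8} 2  {5,6} 1  {6,8} 2  {7,8} 1
  3 to go: {2,7,8} 1  {3,5,6} 3  {3,6,8} 6  {3,7,8} 3  {4,5,6} 1  {5,6,8} 3  {6,7,8} 3
  4 to go: {0,2,7,8} 1  {1,4,5,6} 1  {2,3,7,8} 4  {2,6,7,8} 4  {3,4,5,6} 4  {3,5,6,8} 12  {3,6,7,8} 12  {4,5,6,8} 4  {5,6,7,8} 6
  5 to go: {0,2,3,7,8} 5  {0,2,6,7,8} 5  {1,3,4,5,6} 5  {1,4,5,6,8} 5  {2,3,6,7,8} 20  {2,5,6,7,8} 10  {3,4,5,6,8} 20  {3,5,6,7,8} 30  {4,5,6,7,8} 10
  6 to go: {0,2,3,6,7,8} 30  {0,2,5,6,7,8} 15  {1,3,4,5,6,8} 30  {1,4,5,6,7,8} 15  {2,3,5,6,7,8} 60  {2,4,5,6,7,8} 20  {3,4,5,6,7,8} 60
  7 to go: {0,2,3,5,6,7,8} 105  {0,2,4,5,6,7,8} 35  {1,2,4,5,6,7,8} 35  {1,3,4,5,6,7,8} 105  {2,3,4,5,6,7,8} 140
  if 0:s drops first: 280 orders
  if 1:q drops first: 280 orders
  if 3:u drops first: 70 orders
heap linearizations: 630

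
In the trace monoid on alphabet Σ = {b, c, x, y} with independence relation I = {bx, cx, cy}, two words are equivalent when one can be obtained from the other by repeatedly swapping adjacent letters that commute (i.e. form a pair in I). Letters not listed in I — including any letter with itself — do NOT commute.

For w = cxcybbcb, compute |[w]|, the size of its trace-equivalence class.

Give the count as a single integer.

6

piece 0:c — minimal
piece 1:x — minimal
piece 2:c rests on {0:c}
piece 3:y rests on {1:x}
piece 4:b rests on {2:c, 3:y}
piece 5:b rests on {4:b}
piece 6:c rests on {5:b}
piece 7:b rests on {6:c}
minimal pieces: {0:c, 1:x}
ways to finish when only these pieces remain (= sum over removing one remaining piece with nothing left below it):
  1 left: {7}→1
  2 left: {6,7}→1
  3 left: {5,6,7}→1
  4 left: {4,5,6,7}→1
  5 left: {2,4,5,6,7}→1  {3,4,5,6,7}→1
  6 left: {0,2,4,5,6,7}→1  {1,3,4,5,6,7}→1  {2,3,4,5,6,7}→2
  placing 0:c first → 3 extensions
  placing 1:x first → 3 extensions
total linear extensions = 6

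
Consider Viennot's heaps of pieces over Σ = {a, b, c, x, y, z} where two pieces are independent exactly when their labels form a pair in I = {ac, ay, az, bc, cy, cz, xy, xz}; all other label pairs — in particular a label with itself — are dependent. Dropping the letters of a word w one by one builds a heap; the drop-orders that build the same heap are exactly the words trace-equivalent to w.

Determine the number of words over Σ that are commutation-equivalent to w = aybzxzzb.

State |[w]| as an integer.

piece 0:a — minimal
piece 1:y — minimal
piece 2:b rests on {0:a, 1:y}
piece 3:z rests on {2:b}
piece 4:x rests on {2:b}
piece 5:z rests on {3:z}
piece 6:z rests on {5:z}
piece 7:b rests on {4:x, 6:z}
minimal pieces: {0:a, 1:y}
ways to finish when only these pieces remain (= sum over removing one remaining piece with nothing left below it):
  1 left: {7}→1
  2 left: {4,7}→1  {6,7}→1
  3 left: {4,6,7}→2  {5,6,7}→1
  4 left: {3,5,6,7}→1  {4,5,6,7}→3
  5 left: {3,4,5,6,7}→4
  6 left: {2,3,4,5,6,7}→4
  placing 0:a first → 4 extensions
  placing 1:y first → 4 extensions
total linear extensions = 8

8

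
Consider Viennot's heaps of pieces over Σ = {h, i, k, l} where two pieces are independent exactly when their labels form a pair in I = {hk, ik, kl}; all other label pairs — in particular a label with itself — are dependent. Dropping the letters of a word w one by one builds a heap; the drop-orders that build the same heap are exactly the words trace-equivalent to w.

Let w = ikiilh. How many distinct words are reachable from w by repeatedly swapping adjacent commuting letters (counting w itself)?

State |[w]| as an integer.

6

drop 0:i onto floor
drop 1:k onto floor
drop 2:i onto {0:i}
drop 3:i onto {2:i}
drop 4:l onto {3:i}
drop 5:h onto {4:l}
ground layer = {0:i, 1:k}
drop-orders for the pieces not yet dropped (sum over which currently-grounded one goes next):
  1 to go: {1} 1  {5} 1
  2 to go: {1,5} 2  {4,5} 1
  3 to go: {1,4,5} 3  {3,4,5} 1
  4 to go: {1,3,4,5} 4  {2,3,4,5} 1
  if 0:i drops first: 5 orders
  if 1:k drops first: 1 orders
heap linearizations: 6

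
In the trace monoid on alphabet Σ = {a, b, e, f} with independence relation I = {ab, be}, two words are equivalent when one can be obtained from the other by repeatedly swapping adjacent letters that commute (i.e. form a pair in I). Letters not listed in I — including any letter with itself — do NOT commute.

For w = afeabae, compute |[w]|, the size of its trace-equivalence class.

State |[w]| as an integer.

5

#0=a has no predecessor
#1=f depends on [0:a]
#2=e depends on [1:f]
#3=a depends on [2:e]
#4=b depends on [1:f]
#5=a depends on [3:a]
#6=e depends on [5:a]
sources: [0:a]
N(rest) = Σ N(rest − s) over sources s of rest; N(one piece) = 1:
  size 1 → [4]=1  [6]=1
  size 2 → [4,6]=2  [5,6]=1
  size 3 → [3,5,6]=1  [4,5,6]=3
  size 4 → [2,3,5,6]=1  [3,4,5,6]=4
  size 5 → [2,3,4,5,6]=5
  first=0(a) contributes 5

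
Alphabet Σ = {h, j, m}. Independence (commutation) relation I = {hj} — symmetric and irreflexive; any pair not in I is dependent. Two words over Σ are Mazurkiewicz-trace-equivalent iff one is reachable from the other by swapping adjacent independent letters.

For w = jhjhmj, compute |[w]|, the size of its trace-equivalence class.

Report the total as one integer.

6

drop 0:j onto floor
drop 1:h onto floor
drop 2:j onto {0:j}
drop 3:h onto {1:h}
drop 4:m onto {2:j, 3:h}
drop 5:j onto {4:m}
ground layer = {0:j, 1:h}
drop-orders for the pieces not yet dropped (sum over which currently-grounded one goes next):
  1 to go: {5} 1
  2 to go: {4,5} 1
  3 to go: {2,4,5} 1  {3,4,5} 1
  4 to go: {0,2,4,5} 1  {1,3,4,5} 1  {2,3,4,5} 2
  if 0:j drops first: 3 orders
  if 1:h drops first: 3 orders
heap linearizations: 6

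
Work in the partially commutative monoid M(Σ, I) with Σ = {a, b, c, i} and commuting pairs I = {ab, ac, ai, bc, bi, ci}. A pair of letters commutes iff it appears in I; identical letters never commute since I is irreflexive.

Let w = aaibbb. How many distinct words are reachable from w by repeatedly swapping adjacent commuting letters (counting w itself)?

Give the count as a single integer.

60

#0=a has no predecessor
#1=a depends on [0:a]
#2=i has no predecessor
#3=b has no predecessor
#4=b depends on [3:b]
#5=b depends on [4:b]
sources: [0:a, 2:i, 3:b]
N(rest) = Σ N(rest − s) over sources s of rest; N(one piece) = 1:
  size 1 → [1]=1  [2]=1  [5]=1
  size 2 → [0,1]=1  [1,2]=2  [1,5]=2  [2,5]=2  [4,5]=1
  size 3 → [0,1,2]=3  [0,1,5]=3  [1,2,5]=6  [1,4,5]=3  [2,4,5]=3  [3,4,5]=1
  size 4 → [0,1,2,5]=12  [0,1,4,5]=6  [1,2,4,5]=12  [1,3,4,5]=4  [2,3,4,5]=4
  first=0(a) contributes 20
  first=2(i) contributes 10
  first=3(b) contributes 30
|[w]| = 60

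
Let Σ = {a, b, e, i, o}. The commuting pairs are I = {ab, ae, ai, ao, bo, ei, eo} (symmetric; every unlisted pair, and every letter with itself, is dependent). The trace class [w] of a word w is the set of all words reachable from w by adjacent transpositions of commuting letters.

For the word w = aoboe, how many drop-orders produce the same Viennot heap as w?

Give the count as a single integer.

piece 0:a — minimal
piece 1:o — minimal
piece 2:b — minimal
piece 3:o rests on {1:o}
piece 4:e rests on {2:b}
minimal pieces: {0:a, 1:o, 2:b}
ways to finish when only these pieces remain (= sum over removing one remaining piece with nothing left below it):
  1 left: {0}→1  {3}→1  {4}→1
  2 left: {0,3}→2  {0,4}→2  {1,3}→1  {2,4}→1  {3,4}→2
  3 left: {0,1,3}→3  {0,2,4}→3  {0,3,4}→6  {1,3,4}→3  {2,3,4}→3
  placing 0:a first → 6 extensions
  placing 1:o first → 12 extensions
  placing 2:b first → 12 extensions
total linear extensions = 30

30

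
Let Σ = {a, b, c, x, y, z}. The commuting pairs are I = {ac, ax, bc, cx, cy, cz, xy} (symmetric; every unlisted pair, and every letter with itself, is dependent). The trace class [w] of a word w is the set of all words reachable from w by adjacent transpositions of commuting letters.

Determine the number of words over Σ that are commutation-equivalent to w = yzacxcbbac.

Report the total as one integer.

#0=y has no predecessor
#1=z depends on [0:y]
#2=a depends on [1:z]
#3=c has no predecessor
#4=x depends on [1:z]
#5=c depends on [3:c]
#6=b depends on [2:a, 4:x]
#7=b depends on [6:b]
#8=a depends on [7:b]
#9=c depends on [5:c]
sources: [0:y, 3:c]
N(rest) = Σ N(rest − s) over sources s of rest; N(one piece) = 1:
  size 1 → [8]=1  [9]=1
  size 2 → [5,9]=1  [7,8]=1  [8,9]=2
  size 3 → [3,5,9]=1  [5,8,9]=3  [6,7,8]=1  [7,8,9]=3
  size 4 → [2,6,7,8]=1  [3,5,8,9]=4  [4,6,7,8]=1  [5,7,8,9]=6  [6,7,8,9]=4
  size 5 → [2,4,6,7,8]=2  [2,6,7,8,9]=5  [3,5,7,8,9]=10  [4,6,7,8,9]=5  [5,6,7,8,9]=10
  size 6 → [1,2,4,6,7,8]=2  [2,4,6,7,8,9]=12  [2,5,6,7,8,9]=15  [3,5,6,7,8,9]=20  [4,5,6,7,8,9]=15
  size 7 → [0,1,2,4,6,7,8]=2  [1,2,4,6,7,8,9]=14  [2,3,5,6,7,8,9]=35  [2,4,5,6,7,8,9]=42  [3,4,5,6,7,8,9]=35
  size 8 → [0,1,2,4,6,7,8,9]=16  [1,2,4,5,6,7,8,9]=56  [2,3,4,5,6,7,8,9]=112
  first=0(y) contributes 168
  first=3(c) contributes 72
|[w]| = 240

240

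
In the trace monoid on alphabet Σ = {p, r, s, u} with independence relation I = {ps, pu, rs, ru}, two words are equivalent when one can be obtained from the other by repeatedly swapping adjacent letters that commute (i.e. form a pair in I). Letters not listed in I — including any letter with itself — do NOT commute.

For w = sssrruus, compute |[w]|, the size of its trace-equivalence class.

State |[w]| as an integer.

28

piece 0:s — minimal
piece 1:s rests on {0:s}
piece 2:s rests on {1:s}
piece 3:r — minimal
piece 4:r rests on {3:r}
piece 5:u rests on {2:s}
piece 6:u rests on {5:u}
piece 7:s rests on {6:u}
minimal pieces: {0:s, 3:r}
ways to finish when only these pieces remain (= sum over removing one remaining piece with nothing left below it):
  1 left: {4}→1  {7}→1
  2 left: {3,4}→1  {4,7}→2  {6,7}→1
  3 left: {3,4,7}→3  {4,6,7}→3  {5,6,7}→1
  4 left: {2,5,6,7}→1  {3,4,6,7}→6  {4,5,6,7}→4
  5 left: {1,2,5,6,7}→1  {2,4,5,6,7}→5  {3,4,5,6,7}→10
  6 left: {0,1,2,5,6,7}→1  {1,2,4,5,6,7}→6  {2,3,4,5,6,7}→15
  placing 0:s first → 21 extensions
  placing 3:r first → 7 extensions
total linear extensions = 28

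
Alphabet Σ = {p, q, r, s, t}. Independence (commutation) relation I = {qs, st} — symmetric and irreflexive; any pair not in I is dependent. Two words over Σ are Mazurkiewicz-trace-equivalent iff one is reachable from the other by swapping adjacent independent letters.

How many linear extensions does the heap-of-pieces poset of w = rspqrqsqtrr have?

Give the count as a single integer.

piece 0:r — minimal
piece 1:s rests on {0:r}
piece 2:p rests on {1:s}
piece 3:q rests on {2:p}
piece 4:r rests on {3:q}
piece 5:q rests on {4:r}
piece 6:s rests on {4:r}
piece 7:q rests on {5:q}
piece 8:t rests on {7:q}
piece 9:r rests on {6:s, 8:t}
piece 10:r rests on {9:r}
minimal pieces: {0:r}
ways to finish when only these pieces remain (= sum over removing one remaining piece with nothing left below it):
  1 left: {10}→1
  2 left: {9,10}→1
  3 left: {6,9,10}→1  {8,9,10}→1
  4 left: {6,8,9,10}→2  {7,8,9,10}→1
  5 left: {5,7,8,9,10}→1  {6,7,8,9,10}→3
  6 left: {5,6,7,8,9,10}→4
  7 left: {4,5,6,7,8,9,10}→4
  8 left: {3,4,5,6,7,8,9,10}→4
  9 left: {2,3,4,5,6,7,8,9,10}→4
  placing 0:r first → 4 extensions

4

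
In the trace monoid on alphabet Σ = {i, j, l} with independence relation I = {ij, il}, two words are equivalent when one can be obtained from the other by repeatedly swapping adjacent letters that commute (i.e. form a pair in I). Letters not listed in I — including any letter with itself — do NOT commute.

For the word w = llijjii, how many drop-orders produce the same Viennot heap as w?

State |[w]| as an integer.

35

piece 0:l — minimal
piece 1:l rests on {0:l}
piece 2:i — minimal
piece 3:j rests on {1:l}
piece 4:j rests on {3:j}
piece 5:i rests on {2:i}
piece 6:i rests on {5:i}
minimal pieces: {0:l, 2:i}
ways to finish when only these pieces remain (= sum over removing one remaining piece with nothing left below it):
  1 left: {4}→1  {6}→1
  2 left: {3,4}→1  {4,6}→2  {5,6}→1
  3 left: {1,3,4}→1  {2,5,6}→1  {3,4,6}→3  {4,5,6}→3
  4 left: {0,1,3,4}→1  {1,3,4,6}→4  {2,4,5,6}→4  {3,4,5,6}→6
  5 left: {0,1,3,4,6}→5  {1,3,4,5,6}→10  {2,3,4,5,6}→10
  placing 0:l first → 20 extensions
  placing 2:i first → 15 extensions
total linear extensions = 35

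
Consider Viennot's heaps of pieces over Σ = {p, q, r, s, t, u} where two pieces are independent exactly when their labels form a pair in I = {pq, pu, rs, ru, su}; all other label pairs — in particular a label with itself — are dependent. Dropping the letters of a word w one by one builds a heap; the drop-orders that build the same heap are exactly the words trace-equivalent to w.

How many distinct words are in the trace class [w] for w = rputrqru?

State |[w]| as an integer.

6

0(r) covers ∅
1(p) covers 0:r
2(u) covers ∅
3(t) covers 1:p, 2:u
4(r) covers 3:t
5(q) covers 4:r
6(r) covers 5:q
7(u) covers 5:q
floor of heap: 0:r, 2:u
completions by unplaced set U, small U first (add the entries for U minus each lowest piece of U):
  |U|=1: {6}:1  {7}:1
  |U|=2: {6,7}:2
  |U|=3: {5,6,7}:2
  |U|=4: {4,5,6,7}:2
  |U|=5: {3,4,5,6,7}:2
  |U|=6: {1,3,4,5,6,7}:2  {2,3,4,5,6,7}:2
  start at 0(r): 4
  start at 2(u): 2
sum over floor = 6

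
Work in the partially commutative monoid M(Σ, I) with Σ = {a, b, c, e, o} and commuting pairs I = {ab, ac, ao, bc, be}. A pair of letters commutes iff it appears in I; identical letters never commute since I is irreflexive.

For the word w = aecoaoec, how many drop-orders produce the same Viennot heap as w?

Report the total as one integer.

4

0(a) covers ∅
1(e) covers 0:a
2(c) covers 1:e
3(o) covers 2:c
4(a) covers 1:e
5(o) covers 3:o
6(e) covers 4:a, 5:o
7(c) covers 6:e
floor of heap: 0:a
completions by unplaced set U, small U first (add the entries for U minus each lowest piece of U):
  |U|=1: {7}:1
  |U|=2: {6,7}:1
  |U|=3: {4,6,7}:1  {5,6,7}:1
  |U|=4: {3,5,6,7}:1  {4,5,6,7}:2
  |U|=5: {2,3,5,6,7}:1  {3,4,5,6,7}:3
  |U|=6: {2,3,4,5,6,7}:4
  start at 0(a): 4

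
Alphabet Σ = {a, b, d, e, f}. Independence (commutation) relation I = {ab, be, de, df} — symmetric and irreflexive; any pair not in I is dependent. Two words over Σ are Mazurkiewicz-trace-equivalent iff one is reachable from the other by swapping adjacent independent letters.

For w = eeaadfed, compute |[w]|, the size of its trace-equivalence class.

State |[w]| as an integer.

piece 0:e — minimal
piece 1:e rests on {0:e}
piece 2:a rests on {1:e}
piece 3:a rests on {2:a}
piece 4:d rests on {3:a}
piece 5:f rests on {3:a}
piece 6:e rests on {5:f}
piece 7:d rests on {4:d}
minimal pieces: {0:e}
ways to finish when only these pieces remain (= sum over removing one remaining piece with nothing left below it):
  1 left: {6}→1  {7}→1
  2 left: {4,7}→1  {5,6}→1  {6,7}→2
  3 left: {4,6,7}→3  {5,6,7}→3
  4 left: {4,5,6,7}→6
  5 left: {3,4,5,6,7}→6
  6 left: {2,3,4,5,6,7}→6
  placing 0:e first → 6 extensions

6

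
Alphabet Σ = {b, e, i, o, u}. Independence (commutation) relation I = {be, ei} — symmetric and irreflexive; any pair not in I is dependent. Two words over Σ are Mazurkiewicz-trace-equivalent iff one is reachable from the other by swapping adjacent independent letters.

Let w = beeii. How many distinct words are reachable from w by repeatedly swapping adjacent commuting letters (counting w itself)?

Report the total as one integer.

10

piece 0:b — minimal
piece 1:e — minimal
piece 2:e rests on {1:e}
piece 3:i rests on {0:b}
piece 4:i rests on {3:i}
minimal pieces: {0:b, 1:e}
ways to finish when only these pieces remain (= sum over removing one remaining piece with nothing left below it):
  1 left: {2}→1  {4}→1
  2 left: {1,2}→1  {2,4}→2  {3,4}→1
  3 left: {0,3,4}→1  {1,2,4}→3  {2,3,4}→3
  placing 0:b first → 6 extensions
  placing 1:e first → 4 extensions
total linear extensions = 10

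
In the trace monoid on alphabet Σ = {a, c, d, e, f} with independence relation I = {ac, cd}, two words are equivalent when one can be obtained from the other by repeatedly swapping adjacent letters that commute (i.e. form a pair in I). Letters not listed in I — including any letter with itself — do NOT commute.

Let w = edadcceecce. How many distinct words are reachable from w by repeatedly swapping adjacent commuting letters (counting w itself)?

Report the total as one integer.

10

piece 0:e — minimal
piece 1:d rests on {0:e}
piece 2:a rests on {1:d}
piece 3:d rests on {2:a}
piece 4:c rests on {0:e}
piece 5:c rests on {4:c}
piece 6:e rests on {3:d, 5:c}
piece 7:e rests on {6:e}
piece 8:c rests on {7:e}
piece 9:c rests on {8:c}
piece 10:e rests on {9:c}
minimal pieces: {0:e}
ways to finish when only these pieces remain (= sum over removing one remaining piece with nothing left below it):
  1 left: {10}→1
  2 left: {9,10}→1
  3 left: {8,9,10}→1
  4 left: {7,8,9,10}→1
  5 left: {6,7,8,9,10}→1
  6 left: {3,6,7,8,9,10}→1  {5,6,7,8,9,10}→1
  7 left: {2,3,6,7,8,9,10}→1  {3,5,6,7,8,9,10}→2  {4,5,6,7,8,9,10}→1
  8 left: {1,2,3,6,7,8,9,10}→1  {2,3,5,6,7,8,9,10}→3  {3,4,5,6,7,8,9,10}→3
  9 left: {1,2,3,5,6,7,8,9,10}→4  {2,3,4,5,6,7,8,9,10}→6
  placing 0:e first → 10 extensions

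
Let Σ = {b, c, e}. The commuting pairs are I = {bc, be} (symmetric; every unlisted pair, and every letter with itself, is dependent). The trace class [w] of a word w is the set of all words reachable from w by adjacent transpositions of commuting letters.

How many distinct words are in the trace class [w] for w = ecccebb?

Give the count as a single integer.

piece 0:e — minimal
piece 1:c rests on {0:e}
piece 2:c rests on {1:c}
piece 3:c rests on {2:c}
piece 4:e rests on {3:c}
piece 5:b — minimal
piece 6:b rests on {5:b}
minimal pieces: {0:e, 5:b}
ways to finish when only these pieces remain (= sum over removing one remaining piece with nothing left below it):
  1 left: {4}→1  {6}→1
  2 left: {3,4}→1  {4,6}→2  {5,6}→1
  3 left: {2,3,4}→1  {3,4,6}→3  {4,5,6}→3
  4 left: {1,2,3,4}→1  {2,3,4,6}→4  {3,4,5,6}→6
  5 left: {0,1,2,3,4}→1  {1,2,3,4,6}→5  {2,3,4,5,6}→10
  placing 0:e first → 15 extensions
  placing 5:b first → 6 extensions
total linear extensions = 21

21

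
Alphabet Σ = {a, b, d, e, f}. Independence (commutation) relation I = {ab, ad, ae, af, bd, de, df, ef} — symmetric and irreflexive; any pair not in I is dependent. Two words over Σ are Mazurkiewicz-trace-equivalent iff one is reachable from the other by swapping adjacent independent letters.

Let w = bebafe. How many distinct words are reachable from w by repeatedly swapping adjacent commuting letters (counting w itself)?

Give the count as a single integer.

#0=b has no predecessor
#1=e depends on [0:b]
#2=b depends on [1:e]
#3=a has no predecessor
#4=f depends on [2:b]
#5=e depends on [2:b]
sources: [0:b, 3:a]
N(rest) = Σ N(rest − s) over sources s of rest; N(one piece) = 1:
  size 1 → [3]=1  [4]=1  [5]=1
  size 2 → [3,4]=2  [3,5]=2  [4,5]=2
  size 3 → [2,4,5]=2  [3,4,5]=6
  size 4 → [1,2,4,5]=2  [2,3,4,5]=8
  first=0(b) contributes 10
  first=3(a) contributes 2
|[w]| = 12

12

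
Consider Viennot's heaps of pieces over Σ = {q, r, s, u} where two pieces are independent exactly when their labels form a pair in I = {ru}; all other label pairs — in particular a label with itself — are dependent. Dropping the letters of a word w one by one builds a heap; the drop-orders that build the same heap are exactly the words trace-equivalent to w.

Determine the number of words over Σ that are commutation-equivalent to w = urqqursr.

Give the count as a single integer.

4

0(u) covers ∅
1(r) covers ∅
2(q) covers 0:u, 1:r
3(q) covers 2:q
4(u) covers 3:q
5(r) covers 3:q
6(s) covers 4:u, 5:r
7(r) covers 6:s
floor of heap: 0:u, 1:r
completions by unplaced set U, small U first (add the entries for U minus each lowest piece of U):
  |U|=1: {7}:1
  |U|=2: {6,7}:1
  |U|=3: {4,6,7}:1  {5,6,7}:1
  |U|=4: {4,5,6,7}:2
  |U|=5: {3,4,5,6,7}:2
  |U|=6: {2,3,4,5,6,7}:2
  start at 0(u): 2
  start at 1(r): 2
sum over floor = 4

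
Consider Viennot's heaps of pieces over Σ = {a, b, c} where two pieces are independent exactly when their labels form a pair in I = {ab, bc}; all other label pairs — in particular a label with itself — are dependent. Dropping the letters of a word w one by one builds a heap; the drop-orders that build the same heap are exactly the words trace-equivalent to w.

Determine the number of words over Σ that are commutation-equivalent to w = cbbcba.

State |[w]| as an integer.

piece 0:c — minimal
piece 1:b — minimal
piece 2:b rests on {1:b}
piece 3:c rests on {0:c}
piece 4:b rests on {2:b}
piece 5:a rests on {3:c}
minimal pieces: {0:c, 1:b}
ways to finish when only these pieces remain (= sum over removing one remaining piece with nothing left below it):
  1 left: {4}→1  {5}→1
  2 left: {2,4}→1  {3,5}→1  {4,5}→2
  3 left: {0,3,5}→1  {1,2,4}→1  {2,4,5}→3  {3,4,5}→3
  4 left: {0,3,4,5}→4  {1,2,4,5}→4  {2,3,4,5}→6
  placing 0:c first → 10 extensions
  placing 1:b first → 10 extensions
total linear extensions = 20

20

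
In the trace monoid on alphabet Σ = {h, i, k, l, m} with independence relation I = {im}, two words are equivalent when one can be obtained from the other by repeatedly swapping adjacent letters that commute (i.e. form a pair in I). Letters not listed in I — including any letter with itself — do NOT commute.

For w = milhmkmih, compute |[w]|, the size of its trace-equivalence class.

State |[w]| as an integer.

4

piece 0:m — minimal
piece 1:i — minimal
piece 2:l rests on {0:m, 1:i}
piece 3:h rests on {2:l}
piece 4:m rests on {3:h}
piece 5:k rests on {4:m}
piece 6:m rests on {5:k}
piece 7:i rests on {5:k}
piece 8:h rests on {6:m, 7:i}
minimal pieces: {0:m, 1:i}
ways to finish when only these pieces remain (= sum over removing one remaining piece with nothing left below it):
  1 left: {8}→1
  2 left: {6,8}→1  {7,8}→1
  3 left: {6,7,8}→2
  4 left: {5,6,7,8}→2
  5 left: {4,5,6,7,8}→2
  6 left: {3,4,5,6,7,8}→2
  7 left: {2,3,4,5,6,7,8}→2
  placing 0:m first → 2 extensions
  placing 1:i first → 2 extensions
total linear extensions = 4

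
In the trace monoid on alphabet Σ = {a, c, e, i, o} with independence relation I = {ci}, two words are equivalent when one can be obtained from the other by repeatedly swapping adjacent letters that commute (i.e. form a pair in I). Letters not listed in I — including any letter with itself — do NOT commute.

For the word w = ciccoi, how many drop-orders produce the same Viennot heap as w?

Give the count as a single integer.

#0=c has no predecessor
#1=i has no predecessor
#2=c depends on [0:c]
#3=c depends on [2:c]
#4=o depends on [1:i, 3:c]
#5=i depends on [4:o]
sources: [0:c, 1:i]
N(rest) = Σ N(rest − s) over sources s of rest; N(one piece) = 1:
  size 1 → [5]=1
  size 2 → [4,5]=1
  size 3 → [1,4,5]=1  [3,4,5]=1
  size 4 → [1,3,4,5]=2  [2,3,4,5]=1
  first=0(c) contributes 3
  first=1(i) contributes 1
|[w]| = 4

4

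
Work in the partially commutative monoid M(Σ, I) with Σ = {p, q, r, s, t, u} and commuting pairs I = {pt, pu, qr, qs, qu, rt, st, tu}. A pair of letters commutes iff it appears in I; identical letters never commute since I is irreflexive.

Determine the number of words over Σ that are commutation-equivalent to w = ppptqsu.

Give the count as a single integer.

#0=p has no predecessor
#1=p depends on [0:p]
#2=p depends on [1:p]
#3=t has no predecessor
#4=q depends on [2:p, 3:t]
#5=s depends on [2:p]
#6=u depends on [5:s]
sources: [0:p, 3:t]
N(rest) = Σ N(rest − s) over sources s of rest; N(one piece) = 1:
  size 1 → [4]=1  [6]=1
  size 2 → [3,4]=1  [4,6]=2  [5,6]=1
  size 3 → [3,4,6]=3  [4,5,6]=3
  size 4 → [2,4,5,6]=3  [3,4,5,6]=6
  size 5 → [1,2,4,5,6]=3  [2,3,4,5,6]=9
  first=0(p) contributes 12
  first=3(t) contributes 3
|[w]| = 15

15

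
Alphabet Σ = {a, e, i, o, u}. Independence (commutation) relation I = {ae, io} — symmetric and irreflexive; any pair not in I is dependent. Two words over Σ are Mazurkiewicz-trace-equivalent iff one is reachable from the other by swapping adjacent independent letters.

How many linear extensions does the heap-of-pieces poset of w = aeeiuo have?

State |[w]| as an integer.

3

piece 0:a — minimal
piece 1:e — minimal
piece 2:e rests on {1:e}
piece 3:i rests on {0:a, 2:e}
piece 4:u rests on {3:i}
piece 5:o rests on {4:u}
minimal pieces: {0:a, 1:e}
ways to finish when only these pieces remain (= sum over removing one remaining piece with nothing left below it):
  1 left: {5}→1
  2 left: {4,5}→1
  3 left: {3,4,5}→1
  4 left: {0,3,4,5}→1  {2,3,4,5}→1
  placing 0:a first → 1 extensions
  placing 1:e first → 2 extensions
total linear extensions = 3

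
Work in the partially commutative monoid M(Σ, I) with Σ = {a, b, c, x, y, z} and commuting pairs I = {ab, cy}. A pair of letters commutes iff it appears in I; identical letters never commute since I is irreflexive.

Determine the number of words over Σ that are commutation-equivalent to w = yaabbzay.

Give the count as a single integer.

6

piece 0:y — minimal
piece 1:a rests on {0:y}
piece 2:a rests on {1:a}
piece 3:b rests on {0:y}
piece 4:b rests on {3:b}
piece 5:z rests on {2:a, 4:b}
piece 6:a rests on {5:z}
piece 7:y rests on {6:a}
minimal pieces: {0:y}
ways to finish when only these pieces remain (= sum over removing one remaining piece with nothing left below it):
  1 left: {7}→1
  2 left: {6,7}→1
  3 left: {5,6,7}→1
  4 left: {2,5,6,7}→1  {4,5,6,7}→1
  5 left: {1,2,5,6,7}→1  {2,4,5,6,7}→2  {3,4,5,6,7}→1
  6 left: {1,2,4,5,6,7}→3  {2,3,4,5,6,7}→3
  placing 0:y first → 6 extensions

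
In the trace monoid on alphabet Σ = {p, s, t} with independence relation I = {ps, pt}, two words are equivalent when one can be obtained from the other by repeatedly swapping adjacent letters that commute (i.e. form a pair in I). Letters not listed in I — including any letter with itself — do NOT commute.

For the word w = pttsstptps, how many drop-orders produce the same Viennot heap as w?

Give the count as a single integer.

piece 0:p — minimal
piece 1:t — minimal
piece 2:t rests on {1:t}
piece 3:s rests on {2:t}
piece 4:s rests on {3:s}
piece 5:t rests on {4:s}
piece 6:p rests on {0:p}
piece 7:t rests on {5:t}
piece 8:p rests on {6:p}
piece 9:s rests on {7:t}
minimal pieces: {0:p, 1:t}
ways to finish when only these pieces remain (= sum over removing one remaining piece with nothing left below it):
  1 left: {8}→1  {9}→1
  2 left: {6,8}→1  {7,9}→1  {8,9}→2
  3 left: {0,6,8}→1  {5,7,9}→1  {6,8,9}→3  {7,8,9}→3
  4 left: {0,6,8,9}→4  {4,5,7,9}→1  {5,7,8,9}→4  {6,7,8,9}→6
  5 left: {0,6,7,8,9}→10  {3,4,5,7,9}→1  {4,5,7,8,9}→5  {5,6,7,8,9}→10
  6 left: {0,5,6,7,8,9}→20  {2,3,4,5,7,9}→1  {3,4,5,7,8,9}→6  {4,5,6,7,8,9}→15
  7 left: {0,4,5,6,7,8,9}→35  {1,2,3,4,5,7,9}→1  {2,3,4,5,7,8,9}→7  {3,4,5,6,7,8,9}→21
  8 left: {0,3,4,5,6,7,8,9}→56  {1,2,3,4,5,7,8,9}→8  {2,3,4,5,6,7,8,9}→28
  placing 0:p first → 36 extensions
  placing 1:t first → 84 extensions
total linear extensions = 120

120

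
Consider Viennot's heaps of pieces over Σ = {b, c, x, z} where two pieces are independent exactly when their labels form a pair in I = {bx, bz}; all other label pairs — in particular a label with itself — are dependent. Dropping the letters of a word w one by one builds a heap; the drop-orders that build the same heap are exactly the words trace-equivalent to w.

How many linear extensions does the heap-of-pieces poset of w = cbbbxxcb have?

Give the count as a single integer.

10

piece 0:c — minimal
piece 1:b rests on {0:c}
piece 2:b rests on {1:b}
piece 3:b rests on {2:b}
piece 4:x rests on {0:c}
piece 5:x rests on {4:x}
piece 6:c rests on {3:b, 5:x}
piece 7:b rests on {6:c}
minimal pieces: {0:c}
ways to finish when only these pieces remain (= sum over removing one remaining piece with nothing left below it):
  1 left: {7}→1
  2 left: {6,7}→1
  3 left: {3,6,7}→1  {5,6,7}→1
  4 left: {2,3,6,7}→1  {3,5,6,7}→2  {4,5,6,7}→1
  5 left: {1,2,3,6,7}→1  {2,3,5,6,7}→3  {3,4,5,6,7}→3
  6 left: {1,2,3,5,6,7}→4  {2,3,4,5,6,7}→6
  placing 0:c first → 10 extensions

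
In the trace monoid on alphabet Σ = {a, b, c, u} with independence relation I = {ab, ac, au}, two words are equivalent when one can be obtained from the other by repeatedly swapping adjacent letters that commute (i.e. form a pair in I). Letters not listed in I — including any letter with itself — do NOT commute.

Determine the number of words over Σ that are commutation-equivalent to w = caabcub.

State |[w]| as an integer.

21

#0=c has no predecessor
#1=a has no predecessor
#2=a depends on [1:a]
#3=b depends on [0:c]
#4=c depends on [3:b]
#5=u depends on [4:c]
#6=b depends on [5:u]
sources: [0:c, 1:a]
N(rest) = Σ N(rest − s) over sources s of rest; N(one piece) = 1:
  size 1 → [2]=1  [6]=1
  size 2 → [1,2]=1  [2,6]=2  [5,6]=1
  size 3 → [1,2,6]=3  [2,5,6]=3  [4,5,6]=1
  size 4 → [1,2,5,6]=6  [2,4,5,6]=4  [3,4,5,6]=1
  size 5 → [0,3,4,5,6]=1  [1,2,4,5,6]=10  [2,3,4,5,6]=5
  first=0(c) contributes 15
  first=1(a) contributes 6
|[w]| = 21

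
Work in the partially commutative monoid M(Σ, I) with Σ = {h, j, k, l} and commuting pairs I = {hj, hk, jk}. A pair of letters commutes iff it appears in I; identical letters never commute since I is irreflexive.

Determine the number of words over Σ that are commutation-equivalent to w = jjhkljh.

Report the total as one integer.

drop 0:j onto floor
drop 1:j onto {0:j}
drop 2:h onto floor
drop 3:k onto floor
drop 4:l onto {1:j, 2:h, 3:k}
drop 5:j onto {4:l}
drop 6:h onto {4:l}
ground layer = {0:j, 2:h, 3:k}
drop-orders for the pieces not yet dropped (sum over which currently-grounded one goes next):
  1 to go: {5} 1  {6} 1
  2 to go: {5,6} 2
  3 to go: {4,5,6} 2
  4 to go: {1,4,5,6} 2  {2,4,5,6} 2  {3,4,5,6} 2
  5 to go: {0,1,4,5,6} 2  {1,2,4,5,6} 4  {1,3,4,5,6} 4  {2,3,4,5,6} 4
  if 0:j drops first: 12 orders
  if 2:h drops first: 6 orders
  if 3:k drops first: 6 orders
heap linearizations: 24

24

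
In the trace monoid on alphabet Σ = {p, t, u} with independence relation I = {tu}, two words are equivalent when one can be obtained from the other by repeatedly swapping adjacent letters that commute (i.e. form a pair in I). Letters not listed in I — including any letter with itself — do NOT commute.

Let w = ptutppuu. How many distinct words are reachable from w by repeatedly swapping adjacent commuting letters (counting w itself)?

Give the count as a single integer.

piece 0:p — minimal
piece 1:t rests on {0:p}
piece 2:u rests on {0:p}
piece 3:t rests on {1:t}
piece 4:p rests on {2:u, 3:t}
piece 5:p rests on {4:p}
piece 6:u rests on {5:p}
piece 7:u rests on {6:u}
minimal pieces: {0:p}
ways to finish when only these pieces remain (= sum over removing one remaining piece with nothing left below it):
  1 left: {7}→1
  2 left: {6,7}→1
  3 left: {5,6,7}→1
  4 left: {4,5,6,7}→1
  5 left: {2,4,5,6,7}→1  {3,4,5,6,7}→1
  6 left: {1,3,4,5,6,7}→1  {2,3,4,5,6,7}→2
  placing 0:p first → 3 extensions

3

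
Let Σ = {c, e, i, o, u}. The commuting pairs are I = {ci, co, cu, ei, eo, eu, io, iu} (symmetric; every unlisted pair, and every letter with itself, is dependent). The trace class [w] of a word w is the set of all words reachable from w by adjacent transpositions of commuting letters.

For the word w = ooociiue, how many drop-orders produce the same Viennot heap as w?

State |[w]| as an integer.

#0=o has no predecessor
#1=o depends on [0:o]
#2=o depends on [1:o]
#3=c has no predecessor
#4=i has no predecessor
#5=i depends on [4:i]
#6=u depends on [2:o]
#7=e depends on [3:c]
sources: [0:o, 3:c, 4:i]
N(rest) = Σ N(rest − s) over sources s of rest; N(one piece) = 1:
  size 1 → [5]=1  [6]=1  [7]=1
  size 2 → [2,6]=1  [3,7]=1  [4,5]=1  [5,6]=2  [5,7]=2  [6,7]=2
  size 3 → [1,2,6]=1  [2,5,6]=3  [2,6,7]=3  [3,5,7]=3  [3,6,7]=3  [4,5,6]=3  [4,5,7]=3  [5,6,7]=6
  size 4 → [0,1,2,6]=1  [1,2,5,6]=4  [1,2,6,7]=4  [2,3,6,7]=6  [2,4,5,6]=6  [2,5,6,7]=12  [3,4,5,7]=6  [3,5,6,7]=12  [4,5,6,7]=12
  size 5 → [0,1,2,5,6]=5  [0,1,2,6,7]=5  [1,2,3,6,7]=10  [1,2,4,5,6]=10  [1,2,5,6,7]=20  [2,3,5,6,7]=30  [2,4,5,6,7]=30  [3,4,5,6,7]=30
  size 6 → [0,1,2,3,6,7]=15  [0,1,2,4,5,6]=15  [0,1,2,5,6,7]=30  [1,2,3,5,6,7]=60  [1,2,4,5,6,7]=60  [2,3,4,5,6,7]=90
  first=0(o) contributes 210
  first=3(c) contributes 105
  first=4(i) contributes 105
|[w]| = 420

420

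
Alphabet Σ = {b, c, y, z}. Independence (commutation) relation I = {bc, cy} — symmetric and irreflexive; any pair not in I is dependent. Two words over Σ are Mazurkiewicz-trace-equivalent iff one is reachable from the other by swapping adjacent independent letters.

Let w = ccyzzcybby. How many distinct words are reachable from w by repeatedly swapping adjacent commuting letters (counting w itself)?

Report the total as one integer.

0(c) covers ∅
1(c) covers 0:c
2(y) covers ∅
3(z) covers 1:c, 2:y
4(z) covers 3:z
5(c) covers 4:z
6(y) covers 4:z
7(b) covers 6:y
8(b) covers 7:b
9(y) covers 8:b
floor of heap: 0:c, 2:y
completions by unplaced set U, small U first (add the entries for U minus each lowest piece of U):
  |U|=1: {5}:1  {9}:1
  |U|=2: {5,9}:2  {8,9}:1
  |U|=3: {5,8,9}:3  {7,8,9}:1
  |U|=4: {5,7,8,9}:4  {6,7,8,9}:1
  |U|=5: {5,6,7,8,9}:5
  |U|=6: {4,5,6,7,8,9}:5
  |U|=7: {3,4,5,6,7,8,9}:5
  |U|=8: {1,3,4,5,6,7,8,9}:5  {2,3,4,5,6,7,8,9}:5
  start at 0(c): 10
  start at 2(y): 5
sum over floor = 15

15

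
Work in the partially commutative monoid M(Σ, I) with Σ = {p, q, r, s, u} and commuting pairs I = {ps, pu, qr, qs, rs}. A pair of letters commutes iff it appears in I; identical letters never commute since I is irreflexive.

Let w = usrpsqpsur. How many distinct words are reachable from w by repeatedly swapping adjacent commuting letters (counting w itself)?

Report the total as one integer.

55

drop 0:u onto floor
drop 1:s onto {0:u}
drop 2:r onto {0:u}
drop 3:p onto {2:r}
drop 4:s onto {1:s}
drop 5:q onto {3:p}
drop 6:p onto {5:q}
drop 7:s onto {4:s}
drop 8:u onto {5:q, 7:s}
drop 9:r onto {6:p, 8:u}
ground layer = {0:u}
drop-orders for the pieces not yet dropped (sum over which currently-grounded one goes next):
  1 to go: {9} 1
  2 to go: {6,9} 1  {8,9} 1
  3 to go: {6,8,9} 2  {7,8,9} 1
  4 to go: {4,7,8,9} 1  {5,6,8,9} 2  {6,7,8,9} 3
  5 to go: {1,4,7,8,9} 1  {3,5,6,8,9} 2  {4,6,7,8,9} 4  {5,6,7,8,9} 5
  6 to go: {1,4,6,7,8,9} 5  {2,3,5,6,8,9} 2  {3,5,6,7,8,9} 7  {4,5,6,7,8,9} 9
  7 to go: {1,4,5,6,7,8,9} 14  {2,3,5,6,7,8,9} 9  {3,4,5,6,7,8,9} 16
  8 to go: {1,3,4,5,6,7,8,9} 30  {2,3,4,5,6,7,8,9} 25
  if 0:u drops first: 55 orders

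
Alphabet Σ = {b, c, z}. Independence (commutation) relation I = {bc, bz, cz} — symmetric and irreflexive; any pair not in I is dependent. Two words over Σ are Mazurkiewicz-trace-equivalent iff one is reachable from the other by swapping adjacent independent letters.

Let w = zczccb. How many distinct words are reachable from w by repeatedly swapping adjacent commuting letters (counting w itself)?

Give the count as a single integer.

60

#0=z has no predecessor
#1=c has no predecessor
#2=z depends on [0:z]
#3=c depends on [1:c]
#4=c depends on [3:c]
#5=b has no predecessor
sources: [0:z, 1:c, 5:b]
N(rest) = Σ N(rest − s) over sources s of rest; N(one piece) = 1:
  size 1 → [2]=1  [4]=1  [5]=1
  size 2 → [0,2]=1  [2,4]=2  [2,5]=2  [3,4]=1  [4,5]=2
  size 3 → [0,2,4]=3  [0,2,5]=3  [1,3,4]=1  [2,3,4]=3  [2,4,5]=6  [3,4,5]=3
  size 4 → [0,2,3,4]=6  [0,2,4,5]=12  [1,2,3,4]=4  [1,3,4,5]=4  [2,3,4,5]=12
  first=0(z) contributes 20
  first=1(c) contributes 30
  first=5(b) contributes 10
|[w]| = 60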